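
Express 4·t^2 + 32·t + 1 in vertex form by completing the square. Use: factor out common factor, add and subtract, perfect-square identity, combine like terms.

4·t^2 + 32·t + 1
= 4(t^2 + 8·t) + 1    [factor out 4 from the t-terms]
= 4(t^2 + 8·t + 16 − 16) + 1    [add and subtract 16 inside the bracket]
= 4(t + 4)^2 − 64 + 1    [perfect-square identity]
= 4(t + 4)^2 − 63    [combine constants]

4(t + 4)^2 − 63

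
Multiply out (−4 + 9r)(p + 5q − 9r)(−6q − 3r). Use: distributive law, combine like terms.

(−4 + 9r)(p + 5q − 9r)(−6q − 3r)
= (−4p − 20q + 36r + 9pr + 45qr − 81r^2)(−6q − 3r)    [distributive law]
= 24pq + 12pr + 120q^2 + 60qr − 216qr − 108r^2 − 54pqr − 27pr^2 − 270q^2r − 135qr^2 + 486qr^2 + 243r^3    [distributive law]
= 24pq + 12pr + 120q^2 − 156qr − 108r^2 − 54pqr − 27pr^2 − 270q^2r + 351qr^2 + 243r^3    [combine like terms]

24pq + 12pr + 120q^2 − 156qr − 108r^2 − 54pqr − 27pr^2 − 270q^2r + 351qr^2 + 243r^3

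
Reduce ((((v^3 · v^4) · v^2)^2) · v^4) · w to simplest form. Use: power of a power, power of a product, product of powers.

((((v^3 · v^4) · v^2)^2) · v^4) · w
= ((((v^3 · v^4)^2) · ((v^2)^2)) · v^4) · w    [power of a product]
= (((((v^3)^2) · ((v^4)^2)) · ((v^2)^2)) · v^4) · w    [power of a product]
= (((v^6 · ((v^4)^2)) · ((v^2)^2)) · v^4) · w    [power of a power]
= (((v^6 · v^8) · ((v^2)^2)) · v^4) · w    [power of a power]
= ((v^14 · ((v^2)^2)) · v^4) · w    [product of powers]
= ((v^14 · v^4) · v^4) · w    [power of a power]
= (v^18 · v^4) · w    [product of powers]
= v^22 · w    [product of powers]
= v^22w    [rearrange]

v^22w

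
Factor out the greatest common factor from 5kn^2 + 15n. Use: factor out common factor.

5n(kn + 3)

5kn^2 + 15n
= 5(kn^2 + 3n)    [factor out 5]
= 5n(kn + 3)    [factor out n]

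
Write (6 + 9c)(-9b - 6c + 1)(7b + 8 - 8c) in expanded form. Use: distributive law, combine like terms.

(6 + 9c)(-9b - 6c + 1)(7b + 8 - 8c)
= (-54b - 36c + 6 - 81bc - 54c^2 + 9c)(7b + 8 - 8c)    [distributive law]
= (-54b - 27c + 6 - 81bc - 54c^2)(7b + 8 - 8c)    [combine like terms]
= -378b^2 - 432b + 432bc - 189bc - 216c + 216c^2 + 42b + 48 - 48c - 567b^2c - 648bc + 648bc^2 - 378bc^2 - 432c^2 + 432c^3    [distributive law]
= -378b^2 - 390b - 405bc - 264c - 216c^2 + 48 - 567b^2c + 270bc^2 + 432c^3    [combine like terms]

-378b^2 - 390b - 405bc - 264c - 216c^2 + 48 - 567b^2c + 270bc^2 + 432c^3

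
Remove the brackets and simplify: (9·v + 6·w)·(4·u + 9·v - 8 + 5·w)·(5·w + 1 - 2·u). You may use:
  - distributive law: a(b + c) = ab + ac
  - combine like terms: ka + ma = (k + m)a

-18·u·v·w + 180·u·v - 72·u²·v + 405·v²·w + 81·v² - 162·u·v² - 261·v·w - 72·v + 495·v·w² + 60·u·w² + 120·u·w - 48·u²·w - 210·w² - 48·w + 150·w³

(9·v + 6·w)·(4·u + 9·v - 8 + 5·w)·(5·w + 1 - 2·u)
= (36·u·v + 81·v² - 72·v + 45·v·w + 24·u·w + 54·v·w - 48·w + 30·w²)·(5·w + 1 - 2·u)    [distributive law]
= (36·u·v + 81·v² - 72·v + 99·v·w + 24·u·w - 48·w + 30·w²)·(5·w + 1 - 2·u)    [combine like terms]
= 180·u·v·w + 36·u·v - 72·u²·v + 405·v²·w + 81·v² - 162·u·v² - 360·v·w - 72·v + 144·u·v + 495·v·w² + 99·v·w - 198·u·v·w + 120·u·w² + 24·u·w - 48·u²·w - 240·w² - 48·w + 96·u·w + 150·w³ + 30·w² - 60·u·w²    [distributive law]
= -18·u·v·w + 180·u·v - 72·u²·v + 405·v²·w + 81·v² - 162·u·v² - 261·v·w - 72·v + 495·v·w² + 60·u·w² + 120·u·w - 48·u²·w - 210·w² - 48·w + 150·w³    [combine like terms]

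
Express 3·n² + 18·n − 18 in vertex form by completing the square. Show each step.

3(n + 3)² − 45

3·n² + 18·n − 18
= 3(n² + 6·n) − 18    [factor out 3 from the n-terms]
= 3(n² + 6·n + 9 − 9) − 18    [add and subtract 9 inside the bracket]
= 3(n + 3)² − 27 − 18    [perfect-square identity]
= 3(n + 3)² − 45    [combine constants]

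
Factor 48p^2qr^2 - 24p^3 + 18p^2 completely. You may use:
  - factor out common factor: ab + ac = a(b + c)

48p^2qr^2 - 24p^3 + 18p^2
= 6(8p^2qr^2 - 4p^3 + 3p^2)    [factor out 6]
= 6p^2(8qr^2 - 4p + 3)    [factor out p^2]

6p^2(8qr^2 - 4p + 3)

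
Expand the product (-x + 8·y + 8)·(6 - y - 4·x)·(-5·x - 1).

(-x + 8·y + 8)·(6 - y - 4·x)·(-5·x - 1)
= (-6·x + x·y + 4·x^2 + 48·y - 8·y^2 - 32·x·y + 48 - 8·y - 32·x)·(-5·x - 1)    [distributive law]
= (-38·x - 31·x·y + 4·x^2 + 40·y - 8·y^2 + 48)·(-5·x - 1)    [combine like terms]
= 190·x^2 + 38·x + 155·x^2·y + 31·x·y - 20·x^3 - 4·x^2 - 200·x·y - 40·y + 40·x·y^2 + 8·y^2 - 240·x - 48    [distributive law]
= 186·x^2 - 202·x + 155·x^2·y - 169·x·y - 20·x^3 - 40·y + 40·x·y^2 + 8·y^2 - 48    [combine like terms]

186·x^2 - 202·x + 155·x^2·y - 169·x·y - 20·x^3 - 40·y + 40·x·y^2 + 8·y^2 - 48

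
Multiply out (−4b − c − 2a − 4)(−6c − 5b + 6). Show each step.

29bc + 20b² − 4b + 6c² + 18c + 12ac + 10ab − 12a − 24

(−4b − c − 2a − 4)(−6c − 5b + 6)
= 24bc + 20b² − 24b + 6c² + 5bc − 6c + 12ac + 10ab − 12a + 24c + 20b − 24    [distributive law]
= 29bc + 20b² − 4b + 6c² + 18c + 12ac + 10ab − 12a − 24    [combine like terms]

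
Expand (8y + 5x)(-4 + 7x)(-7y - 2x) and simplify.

(8y + 5x)(-4 + 7x)(-7y - 2x)
= (-32y + 56xy - 20x + 35x^2)(-7y - 2x)    [distributive law]
= 224y^2 + 64xy - 392xy^2 - 112x^2y + 140xy + 40x^2 - 245x^2y - 70x^3    [distributive law]
= 224y^2 + 204xy - 392xy^2 - 357x^2y + 40x^2 - 70x^3    [combine like terms]

224y^2 + 204xy - 392xy^2 - 357x^2y + 40x^2 - 70x^3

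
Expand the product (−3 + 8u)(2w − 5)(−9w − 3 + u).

(−3 + 8u)(2w − 5)(−9w − 3 + u)
= (−6w + 15 + 16uw − 40u)(−9w − 3 + u)    [distributive law]
= 54w^2 + 18w − 6uw − 135w − 45 + 15u − 144uw^2 − 48uw + 16u^2w + 360uw + 120u − 40u^2    [distributive law]
= 54w^2 − 117w + 306uw − 45 + 135u − 144uw^2 + 16u^2w − 40u^2    [combine like terms]

54w^2 − 117w + 306uw − 45 + 135u − 144uw^2 + 16u^2w − 40u^2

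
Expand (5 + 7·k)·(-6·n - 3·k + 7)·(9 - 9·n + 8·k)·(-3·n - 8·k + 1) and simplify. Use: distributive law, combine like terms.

(5 + 7·k)·(-6·n - 3·k + 7)·(9 - 9·n + 8·k)·(-3·n - 8·k + 1)
= (-30·n - 15·k + 35 - 42·k·n - 21·k² + 49·k)·(9 - 9·n + 8·k)·(-3·n - 8·k + 1)    [distributive law]
= (-30·n + 34·k + 35 - 42·k·n - 21·k²)·(9 - 9·n + 8·k)·(-3·n - 8·k + 1)    [combine like terms]
= (-270·n + 270·n² - 240·k·n + 306·k - 306·k·n + 272·k² + 315 - 315·n + 280·k - 378·k·n + 378·k·n² - 336·k²·n - 189·k² + 189·k²·n - 168·k³)·(-3·n - 8·k + 1)    [distributive law]
= (-585·n + 270·n² - 924·k·n + 586·k + 83·k² + 315 + 378·k·n² - 147·k²·n - 168·k³)·(-3·n - 8·k + 1)    [combine like terms]
= 1755·n² + 4680·k·n - 585·n - 810·n³ - 2160·k·n² + 270·n² + 2772·k·n² + 7392·k²·n - 924·k·n - 1758·k·n - 4688·k² + 586·k - 249·k²·n - 664·k³ + 83·k² - 945·n - 2520·k + 315 - 1134·k·n³ - 3024·k²·n² + 378·k·n² + 441·k²·n² + 1176·k³·n - 147·k²·n + 504·k³·n + 1344·k⁴ - 168·k³    [distributive law]
= 2025·n² + 1998·k·n - 1530·n - 810·n³ + 990·k·n² + 6996·k²·n - 4605·k² - 1934·k - 832·k³ + 315 - 1134·k·n³ - 2583·k²·n² + 1680·k³·n + 1344·k⁴    [combine like terms]

2025·n² + 1998·k·n - 1530·n - 810·n³ + 990·k·n² + 6996·k²·n - 4605·k² - 1934·k - 832·k³ + 315 - 1134·k·n³ - 2583·k²·n² + 1680·k³·n + 1344·k⁴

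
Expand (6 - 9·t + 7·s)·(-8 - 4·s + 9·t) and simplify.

(6 - 9·t + 7·s)·(-8 - 4·s + 9·t)
= -48 - 24·s + 54·t + 72·t + 36·s·t - 81·t^2 - 56·s - 28·s^2 + 63·s·t    [distributive law]
= -48 - 80·s + 126·t + 99·s·t - 81·t^2 - 28·s^2    [combine like terms]

-48 - 80·s + 126·t + 99·s·t - 81·t^2 - 28·s^2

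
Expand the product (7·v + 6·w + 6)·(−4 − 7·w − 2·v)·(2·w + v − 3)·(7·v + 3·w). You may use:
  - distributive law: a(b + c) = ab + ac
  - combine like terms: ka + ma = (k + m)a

(7·v + 6·w + 6)·(−4 − 7·w − 2·v)·(2·w + v − 3)·(7·v + 3·w)
= (−28·v − 49·v·w − 14·v^2 − 24·w − 42·w^2 − 12·v·w − 24 − 42·w − 12·v)·(2·w + v − 3)·(7·v + 3·w)    [distributive law]
= (−40·v − 61·v·w − 14·v^2 − 66·w − 42·w^2 − 24)·(2·w + v − 3)·(7·v + 3·w)    [combine like terms]
= (−80·v·w − 40·v^2 + 120·v − 122·v·w^2 − 61·v^2·w + 183·v·w − 28·v^2·w − 14·v^3 + 42·v^2 − 132·w^2 − 66·v·w + 198·w − 84·w^3 − 42·v·w^2 + 126·w^2 − 48·w − 24·v + 72)·(7·v + 3·w)    [distributive law]
= (37·v·w + 2·v^2 + 96·v − 164·v·w^2 − 89·v^2·w − 14·v^3 − 6·w^2 + 150·w − 84·w^3 + 72)·(7·v + 3·w)    [combine like terms]
= 259·v^2·w + 111·v·w^2 + 14·v^3 + 6·v^2·w + 672·v^2 + 288·v·w − 1148·v^2·w^2 − 492·v·w^3 − 623·v^3·w − 267·v^2·w^2 − 98·v^4 − 42·v^3·w − 42·v·w^2 − 18·w^3 + 1050·v·w + 450·w^2 − 588·v·w^3 − 252·w^4 + 504·v + 216·w    [distributive law]
= 265·v^2·w + 69·v·w^2 + 14·v^3 + 672·v^2 + 1338·v·w − 1415·v^2·w^2 − 1080·v·w^3 − 665·v^3·w − 98·v^4 − 18·w^3 + 450·w^2 − 252·w^4 + 504·v + 216·w    [combine like terms]

265·v^2·w + 69·v·w^2 + 14·v^3 + 672·v^2 + 1338·v·w − 1415·v^2·w^2 − 1080·v·w^3 − 665·v^3·w − 98·v^4 − 18·w^3 + 450·w^2 − 252·w^4 + 504·v + 216·w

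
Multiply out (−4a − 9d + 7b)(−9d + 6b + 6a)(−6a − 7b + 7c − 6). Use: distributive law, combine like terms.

108a^2d + 828abd − 126acd + 108ad + 60a^2b − 378ab^2 + 126abc − 108ab + 144a^3 − 168a^2c + 144a^2 − 486ad^2 − 567bd^2 + 567cd^2 − 486d^2 + 819b^2d − 819bcd + 702bd − 294b^3 + 294b^2c − 252b^2

(−4a − 9d + 7b)(−9d + 6b + 6a)(−6a − 7b + 7c − 6)
= (36ad − 24ab − 24a^2 + 81d^2 − 54bd − 54ad − 63bd + 42b^2 + 42ab)(−6a − 7b + 7c − 6)    [distributive law]
= (−18ad + 18ab − 24a^2 + 81d^2 − 117bd + 42b^2)(−6a − 7b + 7c − 6)    [combine like terms]
= 108a^2d + 126abd − 126acd + 108ad − 108a^2b − 126ab^2 + 126abc − 108ab + 144a^3 + 168a^2b − 168a^2c + 144a^2 − 486ad^2 − 567bd^2 + 567cd^2 − 486d^2 + 702abd + 819b^2d − 819bcd + 702bd − 252ab^2 − 294b^3 + 294b^2c − 252b^2    [distributive law]
= 108a^2d + 828abd − 126acd + 108ad + 60a^2b − 378ab^2 + 126abc − 108ab + 144a^3 − 168a^2c + 144a^2 − 486ad^2 − 567bd^2 + 567cd^2 − 486d^2 + 819b^2d − 819bcd + 702bd − 294b^3 + 294b^2c − 252b^2    [combine like terms]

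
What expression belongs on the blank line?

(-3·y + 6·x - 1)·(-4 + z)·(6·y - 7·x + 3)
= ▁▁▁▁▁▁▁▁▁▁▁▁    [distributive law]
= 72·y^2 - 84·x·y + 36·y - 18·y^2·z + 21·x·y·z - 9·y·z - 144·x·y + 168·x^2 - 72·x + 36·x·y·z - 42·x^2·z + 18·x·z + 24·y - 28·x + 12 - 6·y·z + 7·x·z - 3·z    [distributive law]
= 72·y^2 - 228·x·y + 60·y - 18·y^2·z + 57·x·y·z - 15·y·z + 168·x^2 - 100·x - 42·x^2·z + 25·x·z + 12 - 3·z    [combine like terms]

After distributive law, the bracketed line is:

(12·y - 3·y·z - 24·x + 6·x·z + 4 - z)·(6·y - 7·x + 3)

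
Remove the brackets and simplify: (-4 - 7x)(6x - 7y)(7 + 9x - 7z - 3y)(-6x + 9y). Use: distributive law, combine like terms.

1008x^2 - 2688xy + 3060x^3 - 8592x^2y - 1008x^2z + 2688xyz + 6507xy^2 + 1764y^2 - 1764y^2z - 756y^3 + 2268x^4 - 6804x^3y - 1764x^3z + 4704x^2yz + 5985x^2y^2 - 3087xy^2z - 1323xy^3

(-4 - 7x)(6x - 7y)(7 + 9x - 7z - 3y)(-6x + 9y)
= (-24x + 28y - 42x^2 + 49xy)(7 + 9x - 7z - 3y)(-6x + 9y)    [distributive law]
= (-168x - 216x^2 + 168xz + 72xy + 196y + 252xy - 196yz - 84y^2 - 294x^2 - 378x^3 + 294x^2z + 126x^2y + 343xy + 441x^2y - 343xyz - 147xy^2)(-6x + 9y)    [distributive law]
= (-168x - 510x^2 + 168xz + 667xy + 196y - 196yz - 84y^2 - 378x^3 + 294x^2z + 567x^2y - 343xyz - 147xy^2)(-6x + 9y)    [combine like terms]
= 1008x^2 - 1512xy + 3060x^3 - 4590x^2y - 1008x^2z + 1512xyz - 4002x^2y + 6003xy^2 - 1176xy + 1764y^2 + 1176xyz - 1764y^2z + 504xy^2 - 756y^3 + 2268x^4 - 3402x^3y - 1764x^3z + 2646x^2yz - 3402x^3y + 5103x^2y^2 + 2058x^2yz - 3087xy^2z + 882x^2y^2 - 1323xy^3    [distributive law]
= 1008x^2 - 2688xy + 3060x^3 - 8592x^2y - 1008x^2z + 2688xyz + 6507xy^2 + 1764y^2 - 1764y^2z - 756y^3 + 2268x^4 - 6804x^3y - 1764x^3z + 4704x^2yz + 5985x^2y^2 - 3087xy^2z - 1323xy^3    [combine like terms]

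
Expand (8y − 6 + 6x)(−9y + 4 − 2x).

(8y − 6 + 6x)(−9y + 4 − 2x)
= −72y^2 + 32y − 16xy + 54y − 24 + 12x − 54xy + 24x − 12x^2    [distributive law]
= −72y^2 + 86y − 70xy − 24 + 36x − 12x^2    [combine like terms]

−72y^2 + 86y − 70xy − 24 + 36x − 12x^2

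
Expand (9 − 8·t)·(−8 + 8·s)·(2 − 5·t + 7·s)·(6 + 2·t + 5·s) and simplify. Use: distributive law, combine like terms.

(9 − 8·t)·(−8 + 8·s)·(2 − 5·t + 7·s)·(6 + 2·t + 5·s)
= (−72 + 72·s + 64·t − 64·s·t)·(2 − 5·t + 7·s)·(6 + 2·t + 5·s)    [distributive law]
= (−144 + 360·t − 504·s + 144·s − 360·s·t + 504·s^2 + 128·t − 320·t^2 + 448·s·t − 128·s·t + 320·s·t^2 − 448·s^2·t)·(6 + 2·t + 5·s)    [distributive law]
= (−144 + 488·t − 360·s − 40·s·t + 504·s^2 − 320·t^2 + 320·s·t^2 − 448·s^2·t)·(6 + 2·t + 5·s)    [combine like terms]
= −864 − 288·t − 720·s + 2928·t + 976·t^2 + 2440·s·t − 2160·s − 720·s·t − 1800·s^2 − 240·s·t − 80·s·t^2 − 200·s^2·t + 3024·s^2 + 1008·s^2·t + 2520·s^3 − 1920·t^2 − 640·t^3 − 1600·s·t^2 + 1920·s·t^2 + 640·s·t^3 + 1600·s^2·t^2 − 2688·s^2·t − 896·s^2·t^2 − 2240·s^3·t    [distributive law]
= −864 + 2640·t − 2880·s − 944·t^2 + 1480·s·t + 1224·s^2 + 240·s·t^2 − 1880·s^2·t + 2520·s^3 − 640·t^3 + 640·s·t^3 + 704·s^2·t^2 − 2240·s^3·t    [combine like terms]

−864 + 2640·t − 2880·s − 944·t^2 + 1480·s·t + 1224·s^2 + 240·s·t^2 − 1880·s^2·t + 2520·s^3 − 640·t^3 + 640·s·t^3 + 704·s^2·t^2 − 2240·s^3·t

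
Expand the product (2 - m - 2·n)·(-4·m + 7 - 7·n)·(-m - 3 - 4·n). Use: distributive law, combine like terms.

3·m^2 + 31·m + 43·m·n - 42 + 28·n + 70·n^2 - 4·m^3 - 31·m^2·n - 74·m·n^2 - 56·n^3

(2 - m - 2·n)·(-4·m + 7 - 7·n)·(-m - 3 - 4·n)
= (-8·m + 14 - 14·n + 4·m^2 - 7·m + 7·m·n + 8·m·n - 14·n + 14·n^2)·(-m - 3 - 4·n)    [distributive law]
= (-15·m + 14 - 28·n + 4·m^2 + 15·m·n + 14·n^2)·(-m - 3 - 4·n)    [combine like terms]
= 15·m^2 + 45·m + 60·m·n - 14·m - 42 - 56·n + 28·m·n + 84·n + 112·n^2 - 4·m^3 - 12·m^2 - 16·m^2·n - 15·m^2·n - 45·m·n - 60·m·n^2 - 14·m·n^2 - 42·n^2 - 56·n^3    [distributive law]
= 3·m^2 + 31·m + 43·m·n - 42 + 28·n + 70·n^2 - 4·m^3 - 31·m^2·n - 74·m·n^2 - 56·n^3    [combine like terms]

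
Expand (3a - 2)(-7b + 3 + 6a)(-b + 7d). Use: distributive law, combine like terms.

21ab^2 - 147abd + 3ab - 21ad - 18a^2b + 126a^2d - 14b^2 + 98bd + 6b - 42d

(3a - 2)(-7b + 3 + 6a)(-b + 7d)
= (-21ab + 9a + 18a^2 + 14b - 6 - 12a)(-b + 7d)    [distributive law]
= (-21ab - 3a + 18a^2 + 14b - 6)(-b + 7d)    [combine like terms]
= 21ab^2 - 147abd + 3ab - 21ad - 18a^2b + 126a^2d - 14b^2 + 98bd + 6b - 42d    [distributive law]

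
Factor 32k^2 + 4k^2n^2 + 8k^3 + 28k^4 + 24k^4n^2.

4k^2(8 + n^2 + 2k + 7k^2 + 6k^2n^2)

32k^2 + 4k^2n^2 + 8k^3 + 28k^4 + 24k^4n^2
= 4(8k^2 + k^2n^2 + 2k^3 + 7k^4 + 6k^4n^2)    [factor out 4]
= 4k^2(8 + n^2 + 2k + 7k^2 + 6k^2n^2)    [factor out k^2]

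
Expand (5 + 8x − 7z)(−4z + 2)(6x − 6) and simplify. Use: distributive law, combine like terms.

(5 + 8x − 7z)(−4z + 2)(6x − 6)
= (−20z + 10 − 32xz + 16x + 28z² − 14z)(6x − 6)    [distributive law]
= (−34z + 10 − 32xz + 16x + 28z²)(6x − 6)    [combine like terms]
= −204xz + 204z + 60x − 60 − 192x²z + 192xz + 96x² − 96x + 168xz² − 168z²    [distributive law]
= −12xz + 204z − 36x − 60 − 192x²z + 96x² + 168xz² − 168z²    [combine like terms]

−12xz + 204z − 36x − 60 − 192x²z + 96x² + 168xz² − 168z²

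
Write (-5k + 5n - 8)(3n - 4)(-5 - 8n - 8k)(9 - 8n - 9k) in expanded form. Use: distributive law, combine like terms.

(-5k + 5n - 8)(3n - 4)(-5 - 8n - 8k)(9 - 8n - 9k)
= (-15kn + 20k + 15n^2 - 20n - 24n + 32)(-5 - 8n - 8k)(9 - 8n - 9k)    [distributive law]
= (-15kn + 20k + 15n^2 - 44n + 32)(-5 - 8n - 8k)(9 - 8n - 9k)    [combine like terms]
= (75kn + 120kn^2 + 120k^2n - 100k - 160kn - 160k^2 - 75n^2 - 120n^3 - 120kn^2 + 220n + 352n^2 + 352kn - 160 - 256n - 256k)(9 - 8n - 9k)    [distributive law]
= (267kn + 120k^2n - 356k - 160k^2 + 277n^2 - 120n^3 - 36n - 160)(9 - 8n - 9k)    [combine like terms]
= 2403kn - 2136kn^2 - 2403k^2n + 1080k^2n - 960k^2n^2 - 1080k^3n - 3204k + 2848kn + 3204k^2 - 1440k^2 + 1280k^2n + 1440k^3 + 2493n^2 - 2216n^3 - 2493kn^2 - 1080n^3 + 960n^4 + 1080kn^3 - 324n + 288n^2 + 324kn - 1440 + 1280n + 1440k    [distributive law]
= 5575kn - 4629kn^2 - 43k^2n - 960k^2n^2 - 1080k^3n - 1764k + 1764k^2 + 1440k^3 + 2781n^2 - 3296n^3 + 960n^4 + 1080kn^3 + 956n - 1440    [combine like terms]

5575kn - 4629kn^2 - 43k^2n - 960k^2n^2 - 1080k^3n - 1764k + 1764k^2 + 1440k^3 + 2781n^2 - 3296n^3 + 960n^4 + 1080kn^3 + 956n - 1440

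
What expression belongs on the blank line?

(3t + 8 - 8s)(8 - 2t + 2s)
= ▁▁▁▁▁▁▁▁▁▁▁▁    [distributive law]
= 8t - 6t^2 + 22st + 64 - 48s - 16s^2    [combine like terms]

By distributive law:

24t - 6t^2 + 6st + 64 - 16t + 16s - 64s + 16st - 16s^2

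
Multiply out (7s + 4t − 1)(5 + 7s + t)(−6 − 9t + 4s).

−188s − 386st − 182s^2 − 301s^2t + 196s^3 − 299st^2 − 69t − 195t^2 − 36t^3 + 30

(7s + 4t − 1)(5 + 7s + t)(−6 − 9t + 4s)
= (35s + 49s^2 + 7st + 20t + 28st + 4t^2 − 5 − 7s − t)(−6 − 9t + 4s)    [distributive law]
= (28s + 49s^2 + 35st + 19t + 4t^2 − 5)(−6 − 9t + 4s)    [combine like terms]
= −168s − 252st + 112s^2 − 294s^2 − 441s^2t + 196s^3 − 210st − 315st^2 + 140s^2t − 114t − 171t^2 + 76st − 24t^2 − 36t^3 + 16st^2 + 30 + 45t − 20s    [distributive law]
= −188s − 386st − 182s^2 − 301s^2t + 196s^3 − 299st^2 − 69t − 195t^2 − 36t^3 + 30    [combine like terms]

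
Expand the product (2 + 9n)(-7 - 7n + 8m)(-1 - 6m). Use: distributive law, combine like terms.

(2 + 9n)(-7 - 7n + 8m)(-1 - 6m)
= (-14 - 14n + 16m - 63n - 63n² + 72mn)(-1 - 6m)    [distributive law]
= (-14 - 77n + 16m - 63n² + 72mn)(-1 - 6m)    [combine like terms]
= 14 + 84m + 77n + 462mn - 16m - 96m² + 63n² + 378mn² - 72mn - 432m²n    [distributive law]
= 14 + 68m + 77n + 390mn - 96m² + 63n² + 378mn² - 432m²n    [combine like terms]

14 + 68m + 77n + 390mn - 96m² + 63n² + 378mn² - 432m²n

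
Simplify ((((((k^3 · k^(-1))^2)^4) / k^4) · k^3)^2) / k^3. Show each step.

((((((k^3 · k^(-1))^2)^4) / k^4) · k^3)^2) / k^3
= ((((((k^3 · k^(-1))^2)^4) / k^4)^2) · ((k^3)^2)) / k^3    [power of a product]
= ((((((k^3 · k^(-1))^2)^4)^2) / ((k^4)^2)) · ((k^3)^2)) / k^3    [power of a quotient]
= (((((k^3 · k^(-1))^2)^8) / ((k^4)^2)) · ((k^3)^2)) / k^3    [power of a power]
= ((((k^3 · k^(-1))^16) / ((k^4)^2)) · ((k^3)^2)) / k^3    [power of a power]
= (((((k^3)^16) · ((k^(-1))^16)) / ((k^4)^2)) · ((k^3)^2)) / k^3    [power of a product]
= (((k^48 · ((k^(-1))^16)) / ((k^4)^2)) · ((k^3)^2)) / k^3    [power of a power]
= (((k^48 · k^(-16)) / ((k^4)^2)) · ((k^3)^2)) / k^3    [power of a power]
= ((k^32 / ((k^4)^2)) · ((k^3)^2)) / k^3    [product of powers]
= ((k^32 / k^8) · ((k^3)^2)) / k^3    [power of a power]
= (k^24 · ((k^3)^2)) / k^3    [quotient of powers]
= (k^24 · k^6) / k^3    [power of a power]
= k^30 / k^3    [product of powers]
= k^27    [quotient of powers]

k^27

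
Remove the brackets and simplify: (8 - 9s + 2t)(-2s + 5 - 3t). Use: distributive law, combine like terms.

(8 - 9s + 2t)(-2s + 5 - 3t)
= -16s + 40 - 24t + 18s² - 45s + 27st - 4st + 10t - 6t²    [distributive law]
= -61s + 40 - 14t + 18s² + 23st - 6t²    [combine like terms]

-61s + 40 - 14t + 18s² + 23st - 6t²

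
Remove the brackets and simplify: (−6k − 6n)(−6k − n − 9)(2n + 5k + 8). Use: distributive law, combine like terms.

282k^2n + 180k^3 + 558k^2 + 114kn^2 + 714kn + 432k + 12n^3 + 156n^2 + 432n

(−6k − 6n)(−6k − n − 9)(2n + 5k + 8)
= (36k^2 + 6kn + 54k + 36kn + 6n^2 + 54n)(2n + 5k + 8)    [distributive law]
= (36k^2 + 42kn + 54k + 6n^2 + 54n)(2n + 5k + 8)    [combine like terms]
= 72k^2n + 180k^3 + 288k^2 + 84kn^2 + 210k^2n + 336kn + 108kn + 270k^2 + 432k + 12n^3 + 30kn^2 + 48n^2 + 108n^2 + 270kn + 432n    [distributive law]
= 282k^2n + 180k^3 + 558k^2 + 114kn^2 + 714kn + 432k + 12n^3 + 156n^2 + 432n    [combine like terms]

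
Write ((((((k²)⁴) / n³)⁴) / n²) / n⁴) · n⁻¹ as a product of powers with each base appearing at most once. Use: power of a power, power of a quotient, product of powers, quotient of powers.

((((((k²)⁴) / n³)⁴) / n²) / n⁴) · n⁻¹
= ((((((k²)⁴)⁴) / ((n³)⁴)) / n²) / n⁴) · n⁻¹    [power of a quotient]
= (((((k²)¹⁶) / ((n³)⁴)) / n²) / n⁴) · n⁻¹    [power of a power]
= (((k³² / ((n³)⁴)) / n²) / n⁴) · n⁻¹    [power of a power]
= (((k³² / n¹²) / n²) / n⁴) · n⁻¹    [power of a power]
= k³²n⁻¹⁹    [quotient of powers; product of powers]

k³²n⁻¹⁹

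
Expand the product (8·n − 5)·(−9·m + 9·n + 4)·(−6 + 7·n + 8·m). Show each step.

643·m·n + 72·m·n² − 576·m²·n − 523·n² + 504·n³ − 62·n − 430·m + 360·m² + 120

(8·n − 5)·(−9·m + 9·n + 4)·(−6 + 7·n + 8·m)
= (−72·m·n + 72·n² + 32·n + 45·m − 45·n − 20)·(−6 + 7·n + 8·m)    [distributive law]
= (−72·m·n + 72·n² − 13·n + 45·m − 20)·(−6 + 7·n + 8·m)    [combine like terms]
= 432·m·n − 504·m·n² − 576·m²·n − 432·n² + 504·n³ + 576·m·n² + 78·n − 91·n² − 104·m·n − 270·m + 315·m·n + 360·m² + 120 − 140·n − 160·m    [distributive law]
= 643·m·n + 72·m·n² − 576·m²·n − 523·n² + 504·n³ − 62·n − 430·m + 360·m² + 120    [combine like terms]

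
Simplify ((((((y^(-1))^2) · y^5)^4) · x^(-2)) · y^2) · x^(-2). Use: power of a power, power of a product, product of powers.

((((((y^(-1))^2) · y^5)^4) · x^(-2)) · y^2) · x^(-2)
= ((((((y^(-1))^2)^4) · ((y^5)^4)) · x^(-2)) · y^2) · x^(-2)    [power of a product]
= (((((y^(-1))^8) · ((y^5)^4)) · x^(-2)) · y^2) · x^(-2)    [power of a power]
= (((y^(-8) · ((y^5)^4)) · x^(-2)) · y^2) · x^(-2)    [power of a power]
= (((y^(-8) · y^20) · x^(-2)) · y^2) · x^(-2)    [power of a power]
= ((y^12 · x^(-2)) · y^2) · x^(-2)    [product of powers]
= x^(-4)y^14    [product of powers]

x^(-4)y^14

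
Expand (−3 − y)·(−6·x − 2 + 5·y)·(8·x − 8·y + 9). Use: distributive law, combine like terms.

144·x² − 194·x·y + 210·x − 165·y + 54 + 59·y² + 48·x²·y − 88·x·y² + 40·y³

(−3 − y)·(−6·x − 2 + 5·y)·(8·x − 8·y + 9)
= (18·x + 6 − 15·y + 6·x·y + 2·y − 5·y²)·(8·x − 8·y + 9)    [distributive law]
= (18·x + 6 − 13·y + 6·x·y − 5·y²)·(8·x − 8·y + 9)    [combine like terms]
= 144·x² − 144·x·y + 162·x + 48·x − 48·y + 54 − 104·x·y + 104·y² − 117·y + 48·x²·y − 48·x·y² + 54·x·y − 40·x·y² + 40·y³ − 45·y²    [distributive law]
= 144·x² − 194·x·y + 210·x − 165·y + 54 + 59·y² + 48·x²·y − 88·x·y² + 40·y³    [combine like terms]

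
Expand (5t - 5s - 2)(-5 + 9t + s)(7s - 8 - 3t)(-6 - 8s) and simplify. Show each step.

(5t - 5s - 2)(-5 + 9t + s)(7s - 8 - 3t)(-6 - 8s)
= (-25t + 45t^2 + 5st + 25s - 45st - 5s^2 + 10 - 18t - 2s)(7s - 8 - 3t)(-6 - 8s)    [distributive law]
= (-43t + 45t^2 - 40st + 23s - 5s^2 + 10)(7s - 8 - 3t)(-6 - 8s)    [combine like terms]
= (-301st + 344t + 129t^2 + 315st^2 - 360t^2 - 135t^3 - 280s^2t + 320st + 120st^2 + 161s^2 - 184s - 69st - 35s^3 + 40s^2 + 15s^2t + 70s - 80 - 30t)(-6 - 8s)    [distributive law]
= (-50st + 314t - 231t^2 + 435st^2 - 135t^3 - 265s^2t + 201s^2 - 114s - 35s^3 - 80)(-6 - 8s)    [combine like terms]
= 300st + 400s^2t - 1884t - 2512st + 1386t^2 + 1848st^2 - 2610st^2 - 3480s^2t^2 + 810t^3 + 1080st^3 + 1590s^2t + 2120s^3t - 1206s^2 - 1608s^3 + 684s + 912s^2 + 210s^3 + 280s^4 + 480 + 640s    [distributive law]
= -2212st + 1990s^2t - 1884t + 1386t^2 - 762st^2 - 3480s^2t^2 + 810t^3 + 1080st^3 + 2120s^3t - 294s^2 - 1398s^3 + 1324s + 280s^4 + 480    [combine like terms]

-2212st + 1990s^2t - 1884t + 1386t^2 - 762st^2 - 3480s^2t^2 + 810t^3 + 1080st^3 + 2120s^3t - 294s^2 - 1398s^3 + 1324s + 280s^4 + 480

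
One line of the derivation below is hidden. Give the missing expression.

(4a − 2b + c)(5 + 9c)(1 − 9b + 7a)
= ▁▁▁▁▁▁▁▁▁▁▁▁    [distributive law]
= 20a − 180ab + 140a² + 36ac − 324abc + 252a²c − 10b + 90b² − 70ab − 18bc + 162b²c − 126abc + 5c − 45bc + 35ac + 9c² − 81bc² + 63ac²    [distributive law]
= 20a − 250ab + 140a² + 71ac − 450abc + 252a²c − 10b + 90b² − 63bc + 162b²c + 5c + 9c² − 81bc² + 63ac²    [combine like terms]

Applying distributive law to the line above:

(20a + 36ac − 10b − 18bc + 5c + 9c²)(1 − 9b + 7a)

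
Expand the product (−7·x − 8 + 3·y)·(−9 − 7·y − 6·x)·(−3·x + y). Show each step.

−333·x² + 24·x·y − 51·x²·y + 94·x·y² − 126·x³ − 216·x + 72·y + 29·y² − 21·y³

(−7·x − 8 + 3·y)·(−9 − 7·y − 6·x)·(−3·x + y)
= (63·x + 49·x·y + 42·x² + 72 + 56·y + 48·x − 27·y − 21·y² − 18·x·y)·(−3·x + y)    [distributive law]
= (111·x + 31·x·y + 42·x² + 72 + 29·y − 21·y²)·(−3·x + y)    [combine like terms]
= −333·x² + 111·x·y − 93·x²·y + 31·x·y² − 126·x³ + 42·x²·y − 216·x + 72·y − 87·x·y + 29·y² + 63·x·y² − 21·y³    [distributive law]
= −333·x² + 24·x·y − 51·x²·y + 94·x·y² − 126·x³ − 216·x + 72·y + 29·y² − 21·y³    [combine like terms]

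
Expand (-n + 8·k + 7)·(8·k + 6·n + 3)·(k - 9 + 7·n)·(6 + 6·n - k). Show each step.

(-n + 8·k + 7)·(8·k + 6·n + 3)·(k - 9 + 7·n)·(6 + 6·n - k)
= (-8·k·n - 6·n² - 3·n + 64·k² + 48·k·n + 24·k + 56·k + 42·n + 21)·(k - 9 + 7·n)·(6 + 6·n - k)    [distributive law]
= (40·k·n - 6·n² + 39·n + 64·k² + 80·k + 21)·(k - 9 + 7·n)·(6 + 6·n - k)    [combine like terms]
= (40·k²·n - 360·k·n + 280·k·n² - 6·k·n² + 54·n² - 42·n³ + 39·k·n - 351·n + 273·n² + 64·k³ - 576·k² + 448·k²·n + 80·k² - 720·k + 560·k·n + 21·k - 189 + 147·n)·(6 + 6·n - k)    [distributive law]
= (488·k²·n + 239·k·n + 274·k·n² + 327·n² - 42·n³ - 204·n + 64·k³ - 496·k² - 699·k - 189)·(6 + 6·n - k)    [combine like terms]
= 2928·k²·n + 2928·k²·n² - 488·k³·n + 1434·k·n + 1434·k·n² - 239·k²·n + 1644·k·n² + 1644·k·n³ - 274·k²·n² + 1962·n² + 1962·n³ - 327·k·n² - 252·n³ - 252·n⁴ + 42·k·n³ - 1224·n - 1224·n² + 204·k·n + 384·k³ + 384·k³·n - 64·k⁴ - 2976·k² - 2976·k²·n + 496·k³ - 4194·k - 4194·k·n + 699·k² - 1134 - 1134·n + 189·k    [distributive law]
= -287·k²·n + 2654·k²·n² - 104·k³·n - 2556·k·n + 2751·k·n² + 1686·k·n³ + 738·n² + 1710·n³ - 252·n⁴ - 2358·n + 880·k³ - 64·k⁴ - 2277·k² - 4005·k - 1134    [combine like terms]

-287·k²·n + 2654·k²·n² - 104·k³·n - 2556·k·n + 2751·k·n² + 1686·k·n³ + 738·n² + 1710·n³ - 252·n⁴ - 2358·n + 880·k³ - 64·k⁴ - 2277·k² - 4005·k - 1134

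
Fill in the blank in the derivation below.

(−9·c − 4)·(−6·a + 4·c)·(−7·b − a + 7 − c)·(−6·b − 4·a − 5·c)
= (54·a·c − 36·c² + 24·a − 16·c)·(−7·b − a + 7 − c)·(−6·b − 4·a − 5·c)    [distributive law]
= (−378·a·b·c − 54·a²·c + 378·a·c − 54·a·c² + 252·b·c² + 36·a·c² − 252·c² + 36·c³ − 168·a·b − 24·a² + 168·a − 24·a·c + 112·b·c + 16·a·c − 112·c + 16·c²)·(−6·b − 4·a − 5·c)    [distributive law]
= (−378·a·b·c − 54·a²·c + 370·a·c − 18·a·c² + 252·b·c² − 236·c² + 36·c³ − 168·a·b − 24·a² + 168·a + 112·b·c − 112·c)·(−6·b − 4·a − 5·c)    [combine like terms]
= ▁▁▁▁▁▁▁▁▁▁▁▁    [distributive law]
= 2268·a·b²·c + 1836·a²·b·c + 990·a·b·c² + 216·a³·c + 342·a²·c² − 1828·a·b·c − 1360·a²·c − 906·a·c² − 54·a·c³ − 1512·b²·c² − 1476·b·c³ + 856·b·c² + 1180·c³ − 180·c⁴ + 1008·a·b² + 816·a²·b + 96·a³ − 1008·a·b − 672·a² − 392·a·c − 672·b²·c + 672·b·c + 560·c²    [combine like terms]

Applying distributive law to the line above:

2268·a·b²·c + 1512·a²·b·c + 1890·a·b·c² + 324·a²·b·c + 216·a³·c + 270·a²·c² − 2220·a·b·c − 1480·a²·c − 1850·a·c² + 108·a·b·c² + 72·a²·c² + 90·a·c³ − 1512·b²·c² − 1008·a·b·c² − 1260·b·c³ + 1416·b·c² + 944·a·c² + 1180·c³ − 216·b·c³ − 144·a·c³ − 180·c⁴ + 1008·a·b² + 672·a²·b + 840·a·b·c + 144·a²·b + 96·a³ + 120·a²·c − 1008·a·b − 672·a² − 840·a·c − 672·b²·c − 448·a·b·c − 560·b·c² + 672·b·c + 448·a·c + 560·c²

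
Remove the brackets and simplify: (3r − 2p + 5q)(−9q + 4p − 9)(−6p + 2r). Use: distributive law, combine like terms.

(3r − 2p + 5q)(−9q + 4p − 9)(−6p + 2r)
= (−27qr + 12pr − 27r + 18pq − 8p² + 18p − 45q² + 20pq − 45q)(−6p + 2r)    [distributive law]
= (−27qr + 12pr − 27r + 38pq − 8p² + 18p − 45q² − 45q)(−6p + 2r)    [combine like terms]
= 162pqr − 54qr² − 72p²r + 24pr² + 162pr − 54r² − 228p²q + 76pqr + 48p³ − 16p²r − 108p² + 36pr + 270pq² − 90q²r + 270pq − 90qr    [distributive law]
= 238pqr − 54qr² − 88p²r + 24pr² + 198pr − 54r² − 228p²q + 48p³ − 108p² + 270pq² − 90q²r + 270pq − 90qr    [combine like terms]

238pqr − 54qr² − 88p²r + 24pr² + 198pr − 54r² − 228p²q + 48p³ − 108p² + 270pq² − 90q²r + 270pq − 90qr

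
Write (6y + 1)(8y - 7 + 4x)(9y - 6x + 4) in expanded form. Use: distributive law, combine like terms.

(6y + 1)(8y - 7 + 4x)(9y - 6x + 4)
= (48y^2 - 42y + 24xy + 8y - 7 + 4x)(9y - 6x + 4)    [distributive law]
= (48y^2 - 34y + 24xy - 7 + 4x)(9y - 6x + 4)    [combine like terms]
= 432y^3 - 288xy^2 + 192y^2 - 306y^2 + 204xy - 136y + 216xy^2 - 144x^2y + 96xy - 63y + 42x - 28 + 36xy - 24x^2 + 16x    [distributive law]
= 432y^3 - 72xy^2 - 114y^2 + 336xy - 199y - 144x^2y + 58x - 28 - 24x^2    [combine like terms]

432y^3 - 72xy^2 - 114y^2 + 336xy - 199y - 144x^2y + 58x - 28 - 24x^2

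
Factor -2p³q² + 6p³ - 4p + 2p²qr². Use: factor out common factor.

2p(-p²q² + 3p² - 2 + pqr²)

-2p³q² + 6p³ - 4p + 2p²qr²
= 2(-p³q² + 3p³ - 2p + p²qr²)    [factor out 2]
= 2p(-p²q² + 3p² - 2 + pqr²)    [factor out p]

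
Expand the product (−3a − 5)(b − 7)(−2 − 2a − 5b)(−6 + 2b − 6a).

1300ab − 418ab^2 + 414a^2b − 78a^2b^2 − 36a^3b + 30ab^3 + 1092a + 924a^2 + 252a^3 + 850b − 480b^2 + 50b^3 + 420

(−3a − 5)(b − 7)(−2 − 2a − 5b)(−6 + 2b − 6a)
= (−3ab + 21a − 5b + 35)(−2 − 2a − 5b)(−6 + 2b − 6a)    [distributive law]
= (6ab + 6a^2b + 15ab^2 − 42a − 42a^2 − 105ab + 10b + 10ab + 25b^2 − 70 − 70a − 175b)(−6 + 2b − 6a)    [distributive law]
= (−89ab + 6a^2b + 15ab^2 − 112a − 42a^2 − 165b + 25b^2 − 70)(−6 + 2b − 6a)    [combine like terms]
= 534ab − 178ab^2 + 534a^2b − 36a^2b + 12a^2b^2 − 36a^3b − 90ab^2 + 30ab^3 − 90a^2b^2 + 672a − 224ab + 672a^2 + 252a^2 − 84a^2b + 252a^3 + 990b − 330b^2 + 990ab − 150b^2 + 50b^3 − 150ab^2 + 420 − 140b + 420a    [distributive law]
= 1300ab − 418ab^2 + 414a^2b − 78a^2b^2 − 36a^3b + 30ab^3 + 1092a + 924a^2 + 252a^3 + 850b − 480b^2 + 50b^3 + 420    [combine like terms]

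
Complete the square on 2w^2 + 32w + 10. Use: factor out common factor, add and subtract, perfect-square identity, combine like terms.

2w^2 + 32w + 10
= 2(w^2 + 16w) + 10    [factor out 2 from the w-terms]
= 2(w^2 + 16w + 64 - 64) + 10    [add and subtract 64 inside the bracket]
= 2(w + 8)^2 - 128 + 10    [perfect-square identity]
= 2(w + 8)^2 - 118    [combine constants]

2(w + 8)^2 - 118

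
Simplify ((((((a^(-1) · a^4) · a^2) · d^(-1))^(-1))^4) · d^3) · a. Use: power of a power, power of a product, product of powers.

a^(-19)d^7

((((((a^(-1) · a^4) · a^2) · d^(-1))^(-1))^4) · d^3) · a
= (((((a^(-1) · a^4) · a^2) · d^(-1))^(-4)) · d^3) · a    [power of a power]
= (((((a^(-1) · a^4) · a^2)^(-4)) · ((d^(-1))^(-4))) · d^3) · a    [power of a product]
= (((((a^(-1) · a^4)^(-4)) · ((a^2)^(-4))) · ((d^(-1))^(-4))) · d^3) · a    [power of a product]
= ((((((a^(-1))^(-4)) · ((a^4)^(-4))) · ((a^2)^(-4))) · ((d^(-1))^(-4))) · d^3) · a    [power of a product]
= ((((a^4 · ((a^4)^(-4))) · ((a^2)^(-4))) · ((d^(-1))^(-4))) · d^3) · a    [power of a power]
= ((((a^4 · a^(-16)) · ((a^2)^(-4))) · ((d^(-1))^(-4))) · d^3) · a    [power of a power]
= (((a^(-12) · ((a^2)^(-4))) · ((d^(-1))^(-4))) · d^3) · a    [product of powers]
= (((a^(-12) · a^(-8)) · ((d^(-1))^(-4))) · d^3) · a    [power of a power]
= ((a^(-20) · ((d^(-1))^(-4))) · d^3) · a    [product of powers]
= ((a^(-20) · d^4) · d^3) · a    [power of a power]
= a^(-19)d^7    [product of powers]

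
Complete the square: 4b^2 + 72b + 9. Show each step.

4b^2 + 72b + 9
= 4(b^2 + 18b) + 9    [factor out 4 from the b-terms]
= 4(b^2 + 18b + 81 − 81) + 9    [add and subtract 81 inside the bracket]
= 4(b + 9)^2 − 324 + 9    [perfect-square identity]
= 4(b + 9)^2 − 315    [combine constants]

4(b + 9)^2 − 315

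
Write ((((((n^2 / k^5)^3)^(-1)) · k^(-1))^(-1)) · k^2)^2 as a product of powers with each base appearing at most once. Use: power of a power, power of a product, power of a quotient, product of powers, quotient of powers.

k^(-24)n^12

((((((n^2 / k^5)^3)^(-1)) · k^(-1))^(-1)) · k^2)^2
= ((((((n^2 / k^5)^3)^(-1)) · k^(-1))^(-1))^2) · ((k^2)^2)    [power of a product]
= (((((n^2 / k^5)^3)^(-1)) · k^(-1))^(-2)) · ((k^2)^2)    [power of a power]
= (((((n^2 / k^5)^3)^(-1))^(-2)) · ((k^(-1))^(-2))) · ((k^2)^2)    [power of a product]
= ((((n^2 / k^5)^3)^2) · ((k^(-1))^(-2))) · ((k^2)^2)    [power of a power]
= (((n^2 / k^5)^6) · ((k^(-1))^(-2))) · ((k^2)^2)    [power of a power]
= ((((n^2)^6) / ((k^5)^6)) · ((k^(-1))^(-2))) · ((k^2)^2)    [power of a quotient]
= ((n^12 / ((k^5)^6)) · ((k^(-1))^(-2))) · ((k^2)^2)    [power of a power]
= ((n^12 / k^30) · ((k^(-1))^(-2))) · ((k^2)^2)    [power of a power]
= ((n^12 / k^30) · k^2) · ((k^2)^2)    [power of a power]
= ((n^12 / k^30) · k^2) · k^4    [power of a power]
= k^(-24)n^12    [quotient of powers; product of powers]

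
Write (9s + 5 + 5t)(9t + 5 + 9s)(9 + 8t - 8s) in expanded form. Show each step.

(9s + 5 + 5t)(9t + 5 + 9s)(9 + 8t - 8s)
= (81st + 45s + 81s^2 + 45t + 25 + 45s + 45t^2 + 25t + 45st)(9 + 8t - 8s)    [distributive law]
= (126st + 90s + 81s^2 + 70t + 25 + 45t^2)(9 + 8t - 8s)    [combine like terms]
= 1134st + 1008st^2 - 1008s^2t + 810s + 720st - 720s^2 + 729s^2 + 648s^2t - 648s^3 + 630t + 560t^2 - 560st + 225 + 200t - 200s + 405t^2 + 360t^3 - 360st^2    [distributive law]
= 1294st + 648st^2 - 360s^2t + 610s + 9s^2 - 648s^3 + 830t + 965t^2 + 225 + 360t^3    [combine like terms]

1294st + 648st^2 - 360s^2t + 610s + 9s^2 - 648s^3 + 830t + 965t^2 + 225 + 360t^3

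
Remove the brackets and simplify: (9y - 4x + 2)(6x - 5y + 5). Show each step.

74xy - 45y^2 + 35y - 24x^2 - 8x + 10

(9y - 4x + 2)(6x - 5y + 5)
= 54xy - 45y^2 + 45y - 24x^2 + 20xy - 20x + 12x - 10y + 10    [distributive law]
= 74xy - 45y^2 + 35y - 24x^2 - 8x + 10    [combine like terms]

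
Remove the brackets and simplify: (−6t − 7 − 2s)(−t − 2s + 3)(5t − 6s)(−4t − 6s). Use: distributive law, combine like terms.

−120t^4 − 316st^3 + 52s^2t^2 + 480s^3t + 220t^3 − 94st^2 − 444s^2t + 288s^3 + 420t^2 + 126st − 756s^2 + 144s^4

(−6t − 7 − 2s)(−t − 2s + 3)(5t − 6s)(−4t − 6s)
= (6t^2 + 12st − 18t + 7t + 14s − 21 + 2st + 4s^2 − 6s)(5t − 6s)(−4t − 6s)    [distributive law]
= (6t^2 + 14st − 11t + 8s − 21 + 4s^2)(5t − 6s)(−4t − 6s)    [combine like terms]
= (30t^3 − 36st^2 + 70st^2 − 84s^2t − 55t^2 + 66st + 40st − 48s^2 − 105t + 126s + 20s^2t − 24s^3)(−4t − 6s)    [distributive law]
= (30t^3 + 34st^2 − 64s^2t − 55t^2 + 106st − 48s^2 − 105t + 126s − 24s^3)(−4t − 6s)    [combine like terms]
= −120t^4 − 180st^3 − 136st^3 − 204s^2t^2 + 256s^2t^2 + 384s^3t + 220t^3 + 330st^2 − 424st^2 − 636s^2t + 192s^2t + 288s^3 + 420t^2 + 630st − 504st − 756s^2 + 96s^3t + 144s^4    [distributive law]
= −120t^4 − 316st^3 + 52s^2t^2 + 480s^3t + 220t^3 − 94st^2 − 444s^2t + 288s^3 + 420t^2 + 126st − 756s^2 + 144s^4    [combine like terms]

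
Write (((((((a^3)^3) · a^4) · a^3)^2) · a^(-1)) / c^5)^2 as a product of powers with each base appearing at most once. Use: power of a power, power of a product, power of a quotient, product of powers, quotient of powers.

a^62·c^(-10)

(((((((a^3)^3) · a^4) · a^3)^2) · a^(-1)) / c^5)^2
= (((((((a^3)^3) · a^4) · a^3)^2) · a^(-1))^2) / ((c^5)^2)    [power of a quotient]
= (((((((a^3)^3) · a^4) · a^3)^2)^2) · ((a^(-1))^2)) / ((c^5)^2)    [power of a product]
= ((((((a^3)^3) · a^4) · a^3)^4) · ((a^(-1))^2)) / ((c^5)^2)    [power of a power]
= ((((((a^3)^3) · a^4)^4) · ((a^3)^4)) · ((a^(-1))^2)) / ((c^5)^2)    [power of a product]
= ((((((a^3)^3)^4) · ((a^4)^4)) · ((a^3)^4)) · ((a^(-1))^2)) / ((c^5)^2)    [power of a product]
= (((((a^3)^12) · ((a^4)^4)) · ((a^3)^4)) · ((a^(-1))^2)) / ((c^5)^2)    [power of a power]
= (((a^36 · ((a^4)^4)) · ((a^3)^4)) · ((a^(-1))^2)) / ((c^5)^2)    [power of a power]
= (((a^36 · a^16) · ((a^3)^4)) · ((a^(-1))^2)) / ((c^5)^2)    [power of a power]
= ((a^52 · ((a^3)^4)) · ((a^(-1))^2)) / ((c^5)^2)    [product of powers]
= ((a^52 · a^12) · ((a^(-1))^2)) / ((c^5)^2)    [power of a power]
= (a^64 · ((a^(-1))^2)) / ((c^5)^2)    [product of powers]
= (a^64 · a^(-2)) / ((c^5)^2)    [power of a power]
= a^62 / ((c^5)^2)    [product of powers]
= a^62 / c^10    [power of a power]
= a^62·c^(-10)    [quotient of powers]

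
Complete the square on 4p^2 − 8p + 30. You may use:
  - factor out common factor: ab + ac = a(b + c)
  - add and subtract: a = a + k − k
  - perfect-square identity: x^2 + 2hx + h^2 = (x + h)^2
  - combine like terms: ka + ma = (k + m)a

4p^2 − 8p + 30
= 4(p^2 − 2p) + 30    [factor out 4 from the p-terms]
= 4(p^2 − 2p + 1 − 1) + 30    [add and subtract 1 inside the bracket]
= 4(p − 1)^2 − 4 + 30    [perfect-square identity]
= 4(p − 1)^2 + 26    [combine constants]

4(p − 1)^2 + 26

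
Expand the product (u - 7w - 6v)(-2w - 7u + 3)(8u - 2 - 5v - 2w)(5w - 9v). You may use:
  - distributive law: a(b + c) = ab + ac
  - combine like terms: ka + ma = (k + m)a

(u - 7w - 6v)(-2w - 7u + 3)(8u - 2 - 5v - 2w)(5w - 9v)
= (-2uw - 7u² + 3u + 14w² + 49uw - 21w + 12vw + 42uv - 18v)(8u - 2 - 5v - 2w)(5w - 9v)    [distributive law]
= (47uw - 7u² + 3u + 14w² - 21w + 12vw + 42uv - 18v)(8u - 2 - 5v - 2w)(5w - 9v)    [combine like terms]
= (376u²w - 94uw - 235uvw - 94uw² - 56u³ + 14u² + 35u²v + 14u²w + 24u² - 6u - 15uv - 6uw + 112uw² - 28w² - 70vw² - 28w³ - 168uw + 42w + 105vw + 42w² + 96uvw - 24vw - 60v²w - 24vw² + 336u²v - 84uv - 210uv² - 84uvw - 144uv + 36v + 90v² + 36vw)(5w - 9v)    [distributive law]
= (390u²w - 268uw - 223uvw + 18uw² - 56u³ + 38u² + 371u²v - 6u - 243uv + 14w² - 94vw² - 28w³ + 42w + 117vw - 60v²w - 210uv² + 36v + 90v²)(5w - 9v)    [combine like terms]
= 1950u²w² - 3510u²vw - 1340uw² + 2412uvw - 1115uvw² + 2007uv²w + 90uw³ - 162uvw² - 280u³w + 504u³v + 190u²w - 342u²v + 1855u²vw - 3339u²v² - 30uw + 54uv - 1215uvw + 2187uv² + 70w³ - 126vw² - 470vw³ + 846v²w² - 140w⁴ + 252vw³ + 210w² - 378vw + 585vw² - 1053v²w - 300v²w² + 540v³w - 1050uv²w + 1890uv³ + 180vw - 324v² + 450v²w - 810v³    [distributive law]
= 1950u²w² - 1655u²vw - 1340uw² + 1197uvw - 1277uvw² + 957uv²w + 90uw³ - 280u³w + 504u³v + 190u²w - 342u²v - 3339u²v² - 30uw + 54uv + 2187uv² + 70w³ + 459vw² - 218vw³ + 546v²w² - 140w⁴ + 210w² - 198vw - 603v²w + 540v³w + 1890uv³ - 324v² - 810v³    [combine like terms]

1950u²w² - 1655u²vw - 1340uw² + 1197uvw - 1277uvw² + 957uv²w + 90uw³ - 280u³w + 504u³v + 190u²w - 342u²v - 3339u²v² - 30uw + 54uv + 2187uv² + 70w³ + 459vw² - 218vw³ + 546v²w² - 140w⁴ + 210w² - 198vw - 603v²w + 540v³w + 1890uv³ - 324v² - 810v³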